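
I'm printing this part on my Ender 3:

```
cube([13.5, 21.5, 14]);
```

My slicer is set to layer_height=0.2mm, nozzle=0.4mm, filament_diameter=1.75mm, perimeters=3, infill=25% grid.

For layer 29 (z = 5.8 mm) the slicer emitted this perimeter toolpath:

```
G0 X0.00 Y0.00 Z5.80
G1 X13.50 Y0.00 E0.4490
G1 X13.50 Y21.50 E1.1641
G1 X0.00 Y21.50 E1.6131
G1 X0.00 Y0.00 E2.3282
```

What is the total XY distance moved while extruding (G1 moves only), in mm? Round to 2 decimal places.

70.00 mm

Sum the Euclidean lengths of each G1 segment: total = 70.00 mm.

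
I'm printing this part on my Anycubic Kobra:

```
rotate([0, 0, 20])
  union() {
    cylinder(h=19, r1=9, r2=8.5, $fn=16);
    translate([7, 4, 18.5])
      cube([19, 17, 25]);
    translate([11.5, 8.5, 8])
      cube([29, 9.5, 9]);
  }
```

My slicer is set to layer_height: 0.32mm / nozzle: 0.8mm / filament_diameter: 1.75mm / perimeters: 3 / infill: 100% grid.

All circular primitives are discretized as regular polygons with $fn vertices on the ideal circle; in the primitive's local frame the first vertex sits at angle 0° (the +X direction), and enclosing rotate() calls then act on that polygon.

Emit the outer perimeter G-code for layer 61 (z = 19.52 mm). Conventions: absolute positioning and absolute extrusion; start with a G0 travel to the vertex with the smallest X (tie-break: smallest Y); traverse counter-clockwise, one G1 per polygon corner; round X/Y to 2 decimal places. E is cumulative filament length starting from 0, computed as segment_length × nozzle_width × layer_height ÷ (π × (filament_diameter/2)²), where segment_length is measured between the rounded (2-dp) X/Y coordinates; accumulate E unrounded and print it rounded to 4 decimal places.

At z = 19.52 mm: the cone does not reach this height (z outside [0, 19]); the 19×17 cube at (7, 4) contributes its full rectangle; the cube at (11.5, 8.5) does not reach this height (z outside [8, 17]); Taking the union: only the 19×17 cube at (7, 4) is present, so the union is just that shape — 1 connected region; (whole slice rotated 20° about Z — lengths, areas and connectivity unchanged). The outline is a single polygon with 4 vertices. Extrusion per mm of travel: 0.8 × 0.32 / (π × 0.875²) = 0.106432. Accumulating E over each segment gives final E = 7.6632.

G0 X-0.60 Y22.13 Z19.52
G1 X5.21 Y6.15 E1.8097
G1 X23.06 Y12.65 E3.8316
G1 X17.25 Y28.63 E5.6413
G1 X-0.60 Y22.13 E7.6632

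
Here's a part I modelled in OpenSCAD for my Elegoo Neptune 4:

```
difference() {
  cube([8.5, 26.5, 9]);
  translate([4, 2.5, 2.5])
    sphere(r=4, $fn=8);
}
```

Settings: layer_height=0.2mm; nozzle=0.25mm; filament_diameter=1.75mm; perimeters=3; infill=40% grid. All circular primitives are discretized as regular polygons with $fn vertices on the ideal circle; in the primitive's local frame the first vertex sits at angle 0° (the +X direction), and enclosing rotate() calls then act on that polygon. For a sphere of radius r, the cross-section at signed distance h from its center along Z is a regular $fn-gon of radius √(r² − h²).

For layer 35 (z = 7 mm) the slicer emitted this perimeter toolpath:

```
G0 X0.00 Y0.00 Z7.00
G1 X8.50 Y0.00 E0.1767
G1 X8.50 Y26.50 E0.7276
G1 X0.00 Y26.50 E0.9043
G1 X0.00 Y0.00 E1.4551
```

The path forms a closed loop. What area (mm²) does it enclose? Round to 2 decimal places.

Apply the shoelace formula to the sequence of (X, Y) vertices; enclosed area = 225.25 mm².

225.25 mm²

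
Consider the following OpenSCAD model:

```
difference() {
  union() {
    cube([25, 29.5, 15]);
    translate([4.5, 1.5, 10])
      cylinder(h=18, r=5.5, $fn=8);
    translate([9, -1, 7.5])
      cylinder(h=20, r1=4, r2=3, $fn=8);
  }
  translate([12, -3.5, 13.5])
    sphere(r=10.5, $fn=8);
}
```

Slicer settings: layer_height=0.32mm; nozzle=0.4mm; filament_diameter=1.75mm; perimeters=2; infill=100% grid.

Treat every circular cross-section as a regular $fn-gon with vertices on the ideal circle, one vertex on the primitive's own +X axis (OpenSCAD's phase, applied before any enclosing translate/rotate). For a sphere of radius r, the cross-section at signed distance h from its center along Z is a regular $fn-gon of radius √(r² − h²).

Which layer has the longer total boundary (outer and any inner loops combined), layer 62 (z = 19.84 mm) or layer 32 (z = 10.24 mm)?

layer 32 (z = 10.24 mm)

Layer 62 (z = 19.84): the cube is not intersected at this z (z outside [0, 15]); the cylinder at (4.5, 1.5): section is a regular 8-gon, circumradius r=5.5 (perimeter = 2·8·5.500·sin(180°/8) = 33.68 mm); the cone at (9, -1) (r1=4→r2=3) has section circumradius 3.383 here — a regular 8-gon (perimeter = 2·8·3.383·sin(180°/8) = 20.71 mm); Combining (union): the regions partially overlap (shared area 14.62 mm²), so the edge portions inside another operand are dropped and the merged outline is re-measured after clipping — boundary = 39.19 mm; the r=10.5 sphere at (12, -3.5) contributes a regular 8-gon of circumradius √(10.5²−6.34²) = 8.370 (perimeter = 2·8·8.370·sin(180°/8) = 51.25 mm); Taking the first minus the rest: starting from that combined region, the r=10.5 sphere at (12, -3.5) partially overlaps it — only the 44.39 mm² overlap (of its 198.14 mm²) is removed, clipping the outline — boundary = 31.90 mm. So its perimeter = 31.90 mm. Layer 32 (z = 10.24): the 25×29.5 cube contributes its full rectangle (perimeter 109.00 mm); the r=5.5 cylinder at (4.5, 1.5) gives a regular 8-gon of circumradius 5.5 (constant along its height) (perimeter = 2·8·5.500·sin(180°/8) = 33.68 mm); the cone at (9, -1): at t=0.137 of its height the radius interpolates to r₁+(r₂−r₁)t = 3.863, giving a regular 8-gon of that circumradius (perimeter = 2·8·3.863·sin(180°/8) = 23.65 mm); Taking the union: the regions partially overlap (shared area 79.51 mm²), so the edge portions inside another operand are dropped and the merged outline is re-measured after clipping — boundary = 115.79 mm; the r=10.5 sphere at (12, -3.5) contributes a regular 8-gon of circumradius √(10.5²−3.26²) = 9.981 (perimeter = 2·8·9.981·sin(180°/8) = 61.11 mm); Subtracting the remaining from the first: starting from the result so far, the r=10.5 sphere at (12, -3.5) partially overlaps it — only the 114.67 mm² overlap (of its 281.77 mm²) is removed, clipping the outline — boundary = 119.38 mm. So its perimeter = 119.38 mm. Layer 32 is larger (119.38 vs 31.90 mm).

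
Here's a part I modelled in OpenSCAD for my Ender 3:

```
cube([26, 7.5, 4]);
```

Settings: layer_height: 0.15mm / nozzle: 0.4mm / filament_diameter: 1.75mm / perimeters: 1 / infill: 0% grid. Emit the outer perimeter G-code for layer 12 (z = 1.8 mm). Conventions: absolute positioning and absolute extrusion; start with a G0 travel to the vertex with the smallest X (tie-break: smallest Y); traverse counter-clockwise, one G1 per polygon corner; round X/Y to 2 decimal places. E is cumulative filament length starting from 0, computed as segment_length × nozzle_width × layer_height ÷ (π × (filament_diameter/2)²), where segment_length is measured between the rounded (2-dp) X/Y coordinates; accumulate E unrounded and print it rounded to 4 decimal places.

At z = 1.8 mm: the 26×7.5 cube contributes its full rectangle. The outline is a single polygon with 4 vertices. Extrusion per mm of travel: 0.4 × 0.15 / (π × 0.875²) = 0.024945. Accumulating E over each segment gives final E = 1.6713.

G0 X0.00 Y0.00 Z1.80
G1 X26.00 Y0.00 E0.6486
G1 X26.00 Y7.50 E0.8357
G1 X0.00 Y7.50 E1.4842
G1 X0.00 Y0.00 E1.6713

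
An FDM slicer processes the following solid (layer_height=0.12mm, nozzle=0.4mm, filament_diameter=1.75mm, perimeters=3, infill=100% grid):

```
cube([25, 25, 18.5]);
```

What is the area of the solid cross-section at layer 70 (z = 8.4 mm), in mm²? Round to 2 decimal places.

At z = 8.4 mm: the cube (footprint 25×25) is included at this height (area 625.00 mm²). Overall, the cross-section is a single solid region. Net area = 625.00 mm².

625.00 mm²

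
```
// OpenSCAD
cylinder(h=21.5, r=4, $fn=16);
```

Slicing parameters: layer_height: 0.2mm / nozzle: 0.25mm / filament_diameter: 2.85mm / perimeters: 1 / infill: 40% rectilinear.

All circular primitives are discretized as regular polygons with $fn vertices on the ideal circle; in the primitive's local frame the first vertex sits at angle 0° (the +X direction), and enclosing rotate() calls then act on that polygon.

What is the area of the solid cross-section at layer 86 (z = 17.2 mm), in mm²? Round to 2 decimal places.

48.98 mm²

At z = 17.2 mm: the r=4 cylinder gives a regular 16-gon of circumradius 4 (constant along its height) (area = (16/2)·4.000²·sin(360°/16) = 48.98 mm²). Overall, the cross-section is a single solid region. Net area = 48.98 mm².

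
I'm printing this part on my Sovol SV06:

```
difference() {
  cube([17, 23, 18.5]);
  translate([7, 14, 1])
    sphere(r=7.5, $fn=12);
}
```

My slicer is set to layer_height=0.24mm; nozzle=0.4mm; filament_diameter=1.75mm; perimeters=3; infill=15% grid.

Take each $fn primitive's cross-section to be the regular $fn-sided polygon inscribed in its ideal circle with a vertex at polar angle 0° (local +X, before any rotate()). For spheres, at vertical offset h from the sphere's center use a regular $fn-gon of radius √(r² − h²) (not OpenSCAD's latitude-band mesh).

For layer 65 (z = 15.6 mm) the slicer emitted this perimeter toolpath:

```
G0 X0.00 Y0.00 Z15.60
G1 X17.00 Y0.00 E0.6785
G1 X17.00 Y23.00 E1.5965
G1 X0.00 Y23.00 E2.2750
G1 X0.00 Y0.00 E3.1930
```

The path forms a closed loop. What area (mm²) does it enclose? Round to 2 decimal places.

391.00 mm²

Apply the shoelace formula to the sequence of (X, Y) vertices; enclosed area = 391.00 mm².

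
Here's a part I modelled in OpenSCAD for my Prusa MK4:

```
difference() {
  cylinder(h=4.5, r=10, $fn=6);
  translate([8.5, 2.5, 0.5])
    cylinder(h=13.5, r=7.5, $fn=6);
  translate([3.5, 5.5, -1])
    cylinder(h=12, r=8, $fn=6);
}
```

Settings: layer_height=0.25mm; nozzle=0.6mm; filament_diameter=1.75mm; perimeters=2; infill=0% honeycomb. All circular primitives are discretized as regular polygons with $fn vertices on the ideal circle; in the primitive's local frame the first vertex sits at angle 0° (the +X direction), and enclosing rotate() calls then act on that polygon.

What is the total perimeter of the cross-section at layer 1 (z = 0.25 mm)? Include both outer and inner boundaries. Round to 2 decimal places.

66.97 mm

At z = 0.25 mm: the r=10 cylinder contributes a regular 6-gon of circumradius 10 (perimeter = 2·6·10.000·sin(180°/6) = 60.00 mm); the cylinder at (8.5, 2.5) is not intersected at this z (z outside [0.5, 14]); the r=8 cylinder at (3.5, 5.5) contributes a regular 6-gon of circumradius 8 (perimeter = 2·6·8.000·sin(180°/6) = 48.00 mm); Taking the first minus the rest: starting from the r=10 cylinder, the r=8 cylinder at (3.5, 5.5) partially overlaps it — only the 103.70 mm² overlap (of its 166.28 mm²) is removed, clipping the outline — boundary = 66.97 mm. Overall, the cross-section is a single solid region. Total boundary length (outer) = 66.97 mm.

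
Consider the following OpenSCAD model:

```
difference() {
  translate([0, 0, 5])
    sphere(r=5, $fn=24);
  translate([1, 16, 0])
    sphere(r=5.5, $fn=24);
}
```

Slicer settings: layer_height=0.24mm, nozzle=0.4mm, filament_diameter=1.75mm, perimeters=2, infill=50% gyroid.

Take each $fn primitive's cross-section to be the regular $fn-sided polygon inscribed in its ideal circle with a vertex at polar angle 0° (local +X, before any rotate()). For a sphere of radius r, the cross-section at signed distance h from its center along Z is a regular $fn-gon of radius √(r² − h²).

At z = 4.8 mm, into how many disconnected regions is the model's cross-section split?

1

At z = 4.8 mm: the r=5 sphere contributes a regular 24-gon of circumradius √(5²−0.2²) = 4.996; the r=5.5 sphere at (1, 16) contributes a regular 24-gon of circumradius √(5.5²−4.8²) = 2.685; Subtracting the remaining from the first: starting from the r=5 sphere, the r=5.5 sphere at (1, 16) misses the remaining region (no effect) — 1 connected region. The result has 1 disconnected region.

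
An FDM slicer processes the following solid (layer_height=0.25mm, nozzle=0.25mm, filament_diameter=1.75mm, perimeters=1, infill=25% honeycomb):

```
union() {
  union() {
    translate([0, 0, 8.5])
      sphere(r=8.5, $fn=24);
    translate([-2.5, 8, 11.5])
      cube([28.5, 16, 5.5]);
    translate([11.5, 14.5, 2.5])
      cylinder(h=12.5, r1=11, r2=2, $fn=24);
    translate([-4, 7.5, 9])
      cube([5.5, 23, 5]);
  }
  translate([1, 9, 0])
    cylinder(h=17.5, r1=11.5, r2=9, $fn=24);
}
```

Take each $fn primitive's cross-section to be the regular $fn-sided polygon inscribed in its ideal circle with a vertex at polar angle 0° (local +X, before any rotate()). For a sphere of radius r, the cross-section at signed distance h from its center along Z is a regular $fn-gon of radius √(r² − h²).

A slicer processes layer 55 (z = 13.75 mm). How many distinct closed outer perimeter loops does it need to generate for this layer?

At z = 13.75 mm: the sphere: section is a regular 24-gon, circumradius = √(r²−h²) = √(8.5²−5.25²) = 6.685; the cube at (-2.5, 8) is present — its section is the full 28.5×16 rectangle; the cone at (11.5, 14.5) contributes a regular 24-gon of circumradius 2.900 (interpolated between r1=11 and r2=2 at t=0.900); the cube at (-4, 7.5) is present — its section is the full 5.5×23 rectangle; Taking the union: the regions partially overlap (shared area 90.12 mm²), so overlapping operands fuse into one piece — 2 connected regions; the cone at (1, 9) contributes a regular 24-gon of circumradius 9.536 (interpolated between r1=11.5 and r2=9 at t=0.786); Merging all regions: the regions partially overlap (shared area 197.26 mm²), so overlapping operands fuse into one piece — 1 connected region. The result has 1 disconnected region.

1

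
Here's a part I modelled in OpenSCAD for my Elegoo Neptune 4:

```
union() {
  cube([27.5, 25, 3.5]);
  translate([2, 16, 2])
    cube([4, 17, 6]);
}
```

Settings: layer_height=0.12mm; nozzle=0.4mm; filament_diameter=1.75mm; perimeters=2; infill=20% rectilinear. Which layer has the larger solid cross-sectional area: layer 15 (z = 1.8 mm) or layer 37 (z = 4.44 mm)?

Layer 15 (z = 1.8): the cube (footprint 27.5×25) is included at this height (area 687.50 mm²); the cube at (2, 16) is absent (z outside [2, 8]); Merging all regions: only the 27.5×25 cube is present, so the union is just that shape — area = 687.50 mm². So its area = 687.50 mm². Layer 37 (z = 4.44): the cube is not intersected at this z (z outside [0, 3.5]); the cube at (2, 16) is present — its section is the full 4×17 rectangle (area 68.00 mm²); Combining (union): only the 4×17 cube at (2, 16) is present, so the union is just that shape — area = 68.00 mm². So its area = 68.00 mm². Layer 15 is larger (687.50 vs 68.00 mm²).

layer 15 (z = 1.8 mm)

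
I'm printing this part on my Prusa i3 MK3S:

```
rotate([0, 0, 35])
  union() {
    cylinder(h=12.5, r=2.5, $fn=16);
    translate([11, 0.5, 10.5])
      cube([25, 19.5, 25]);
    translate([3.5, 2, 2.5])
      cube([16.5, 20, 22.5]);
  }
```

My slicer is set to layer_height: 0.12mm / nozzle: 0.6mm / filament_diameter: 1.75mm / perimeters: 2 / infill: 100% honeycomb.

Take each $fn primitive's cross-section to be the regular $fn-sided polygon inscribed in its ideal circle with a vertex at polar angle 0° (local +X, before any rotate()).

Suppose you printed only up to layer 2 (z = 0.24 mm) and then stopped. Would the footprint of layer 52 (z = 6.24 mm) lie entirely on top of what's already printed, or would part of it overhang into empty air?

part overhangs

Compare the two slices. At z = 0.24: the r=2.5 cylinder gives a regular 16-gon of circumradius 2.5 (constant along its height) (area = (16/2)·2.500²·sin(360°/16) = 19.13 mm²); the cube at (11, 0.5) is absent (z outside [10.5, 35.5]); the cube at (3.5, 2) is not intersected at this z (z outside [2.5, 25]); Combining (union): only the r=2.5 cylinder is present, so the union is just that shape — area = 19.13 mm²; (whole slice rotated 35° about Z — lengths, areas and connectivity unchanged). At z = 6.24: the r=2.5 cylinder gives a regular 16-gon of circumradius 2.5 (constant along its height) (area = (16/2)·2.500²·sin(360°/16) = 19.13 mm²); the cube at (11, 0.5) is absent (z outside [10.5, 35.5]); the cube at (3.5, 2) is present — its section is the full 16.5×20 rectangle (area 330.00 mm²); Taking the union: the 2 present regions are separate (no shared area or edge), so areas and boundary lengths simply add and each stays a separate island — area = 349.13 mm²; (whole slice rotated 35° about Z — lengths, areas and connectivity unchanged). Checking containment: at z = 6.24 the cross-section extends beyond the z = 0.24 cross-section by about 330.00 mm².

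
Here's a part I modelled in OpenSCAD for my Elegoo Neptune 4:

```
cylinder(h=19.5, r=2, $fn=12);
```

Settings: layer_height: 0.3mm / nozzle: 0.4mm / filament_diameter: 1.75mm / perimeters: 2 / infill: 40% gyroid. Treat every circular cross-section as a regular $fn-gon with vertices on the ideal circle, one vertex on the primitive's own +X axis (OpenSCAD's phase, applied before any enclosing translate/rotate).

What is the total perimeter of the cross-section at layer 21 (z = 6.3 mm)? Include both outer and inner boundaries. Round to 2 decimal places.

12.42 mm

At z = 6.3 mm: the cylinder: section is a regular 12-gon, circumradius r=2 (perimeter = 2·12·2.000·sin(180°/12) = 12.42 mm). Overall, the cross-section is a single solid region. Total boundary length (outer) = 12.42 mm.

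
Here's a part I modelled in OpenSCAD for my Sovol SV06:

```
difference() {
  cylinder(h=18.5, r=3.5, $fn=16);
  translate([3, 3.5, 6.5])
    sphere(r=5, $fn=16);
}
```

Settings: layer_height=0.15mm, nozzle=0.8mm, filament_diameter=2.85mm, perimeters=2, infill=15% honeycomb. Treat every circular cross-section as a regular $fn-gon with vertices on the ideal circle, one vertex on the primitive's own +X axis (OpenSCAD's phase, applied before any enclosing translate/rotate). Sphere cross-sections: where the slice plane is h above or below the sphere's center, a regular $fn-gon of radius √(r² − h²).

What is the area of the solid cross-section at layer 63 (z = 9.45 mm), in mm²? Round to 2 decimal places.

At z = 9.45 mm: the r=3.5 cylinder contributes a regular 16-gon of circumradius 3.5 (area = (16/2)·3.500²·sin(360°/16) = 37.50 mm²); the r=5 sphere at (3, 3.5) contributes a regular 16-gon of circumradius √(5²−2.95²) = 4.037 (area = (16/2)·4.037²·sin(360°/16) = 49.89 mm²); After the difference (first − rest): starting from the r=3.5 cylinder (37.50 mm²), the r=5 sphere at (3, 3.5) partially overlaps it — only the 11.47 mm² overlap (of its 49.89 mm²) is removed, clipping the outline — area = 26.03 mm². Overall, the cross-section is a single solid region. Net area = 26.03 mm².

26.03 mm²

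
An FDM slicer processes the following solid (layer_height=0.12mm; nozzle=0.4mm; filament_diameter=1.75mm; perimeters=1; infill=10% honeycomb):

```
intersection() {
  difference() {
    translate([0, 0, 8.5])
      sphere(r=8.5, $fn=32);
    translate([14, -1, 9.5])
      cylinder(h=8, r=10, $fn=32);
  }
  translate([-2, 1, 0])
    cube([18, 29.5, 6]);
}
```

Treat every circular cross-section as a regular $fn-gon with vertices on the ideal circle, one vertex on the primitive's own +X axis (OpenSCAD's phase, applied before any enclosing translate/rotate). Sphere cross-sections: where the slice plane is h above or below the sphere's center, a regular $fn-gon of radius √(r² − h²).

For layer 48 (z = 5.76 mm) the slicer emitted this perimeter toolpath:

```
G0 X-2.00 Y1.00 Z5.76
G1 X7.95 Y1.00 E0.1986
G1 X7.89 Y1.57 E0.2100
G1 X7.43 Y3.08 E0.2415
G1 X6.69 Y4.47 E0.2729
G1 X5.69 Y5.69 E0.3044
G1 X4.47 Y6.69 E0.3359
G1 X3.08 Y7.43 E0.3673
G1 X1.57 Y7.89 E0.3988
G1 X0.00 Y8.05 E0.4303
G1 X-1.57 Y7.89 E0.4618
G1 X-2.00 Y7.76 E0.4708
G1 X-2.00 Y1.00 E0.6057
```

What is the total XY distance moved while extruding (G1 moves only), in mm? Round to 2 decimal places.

Sum the Euclidean lengths of each G1 segment: total = 30.35 mm.

30.35 mm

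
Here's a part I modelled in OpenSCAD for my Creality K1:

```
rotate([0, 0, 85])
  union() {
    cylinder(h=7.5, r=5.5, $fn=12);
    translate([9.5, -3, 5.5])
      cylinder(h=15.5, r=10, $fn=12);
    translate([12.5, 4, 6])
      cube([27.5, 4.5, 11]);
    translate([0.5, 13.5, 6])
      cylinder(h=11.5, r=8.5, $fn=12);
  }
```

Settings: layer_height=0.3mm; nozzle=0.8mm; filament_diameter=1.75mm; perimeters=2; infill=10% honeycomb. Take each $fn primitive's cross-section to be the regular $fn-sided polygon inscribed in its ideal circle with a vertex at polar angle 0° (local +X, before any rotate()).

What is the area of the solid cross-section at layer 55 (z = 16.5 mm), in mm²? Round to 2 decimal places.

At z = 16.5 mm: the cylinder is absent (z outside [0, 7.5]); the cylinder at (9.5, -3): section is a regular 12-gon, circumradius r=10 (area = (12/2)·10.000²·sin(360°/12) = 300.00 mm²); the cube at (12.5, 4) (footprint 27.5×4.5) is included at this height (area 123.75 mm²); the r=8.5 cylinder at (0.5, 13.5) contributes a regular 12-gon of circumradius 8.5 (area = (12/2)·8.500²·sin(360°/12) = 216.75 mm²); Taking the union: the regions partially overlap — summed areas 640.50 mm² minus the doubly-counted overlap 5.23 mm² gives 635.27 mm² — area = 635.27 mm²; (rotated 85° about Z; rotation is an isometry so areas/perimeters/island counts are preserved). Overall, the cross-section has 2 separate islands. Net area = 635.27 mm².

635.27 mm²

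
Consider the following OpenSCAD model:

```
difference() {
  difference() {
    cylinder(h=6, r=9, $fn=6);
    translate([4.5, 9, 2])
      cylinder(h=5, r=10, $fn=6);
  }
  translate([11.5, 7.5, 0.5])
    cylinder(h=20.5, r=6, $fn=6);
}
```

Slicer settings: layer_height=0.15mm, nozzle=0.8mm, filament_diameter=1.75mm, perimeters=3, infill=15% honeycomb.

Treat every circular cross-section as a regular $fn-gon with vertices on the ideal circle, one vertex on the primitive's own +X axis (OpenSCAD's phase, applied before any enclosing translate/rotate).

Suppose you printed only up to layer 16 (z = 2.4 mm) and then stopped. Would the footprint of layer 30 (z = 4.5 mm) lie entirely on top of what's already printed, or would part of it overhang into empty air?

entirely on top

Compare the two slices. At z = 2.4: the r=9 cylinder gives a regular 6-gon of circumradius 9 (constant along its height) (area = (6/2)·9.000²·sin(360°/6) = 210.44 mm²); the cylinder at (4.5, 9): section is a regular 6-gon, circumradius r=10 (area = (6/2)·10.000²·sin(360°/6) = 259.81 mm²); Subtracting the remaining from the first: starting from the r=9 cylinder (210.44 mm²), the r=10 cylinder at (4.5, 9) partially overlaps it — only the 69.32 mm² overlap (of its 259.81 mm²) is removed, clipping the outline — area = 141.13 mm²; the cylinder at (11.5, 7.5): section is a regular 6-gon, circumradius r=6 (area = (6/2)·6.000²·sin(360°/6) = 93.53 mm²); After the difference (first − rest): starting from the result so far (141.13 mm²), the r=6 cylinder at (11.5, 7.5) misses the remaining region (no effect) — area = 141.13 mm². At z = 4.5: the cylinder: section is a regular 6-gon, circumradius r=9 (area = (6/2)·9.000²·sin(360°/6) = 210.44 mm²); the r=10 cylinder at (4.5, 9) gives a regular 6-gon of circumradius 10 (constant along its height) (area = (6/2)·10.000²·sin(360°/6) = 259.81 mm²); Taking the first minus the rest: starting from the r=9 cylinder (210.44 mm²), the r=10 cylinder at (4.5, 9) partially overlaps it — only the 69.32 mm² overlap (of its 259.81 mm²) is removed, clipping the outline — area = 141.13 mm²; the r=6 cylinder at (11.5, 7.5) contributes a regular 6-gon of circumradius 6 (area = (6/2)·6.000²·sin(360°/6) = 93.53 mm²); Taking the first minus the rest: starting from that combined region (141.13 mm²), the r=6 cylinder at (11.5, 7.5) misses the remaining region (no effect) — area = 141.13 mm². Checking containment: the cross-section at z = 4.5 is a subset of the cross-section at z = 2.4.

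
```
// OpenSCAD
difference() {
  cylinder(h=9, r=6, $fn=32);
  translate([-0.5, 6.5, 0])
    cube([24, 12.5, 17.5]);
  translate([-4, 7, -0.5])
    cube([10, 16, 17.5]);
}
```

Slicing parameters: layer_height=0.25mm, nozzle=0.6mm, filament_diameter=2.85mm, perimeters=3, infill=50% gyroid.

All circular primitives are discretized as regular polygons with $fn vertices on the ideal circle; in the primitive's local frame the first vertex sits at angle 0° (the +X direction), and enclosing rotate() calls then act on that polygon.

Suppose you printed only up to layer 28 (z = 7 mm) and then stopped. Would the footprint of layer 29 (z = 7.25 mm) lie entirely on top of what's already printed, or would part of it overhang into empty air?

Compare the two slices. At z = 7: the r=6 cylinder gives a regular 32-gon of circumradius 6 (constant along its height) (area = (32/2)·6.000²·sin(360°/32) = 112.37 mm²); the 24×12.5 cube at (-0.5, 6.5) contributes its full rectangle (area 300.00 mm²); the cube at (-4, 7) (footprint 10×16) is included at this height (area 160.00 mm²); After the difference (first − rest): starting from the r=6 cylinder (112.37 mm²), the 24×12.5 cube at (-0.5, 6.5) misses the remaining region (no effect); the 10×16 cube at (-4, 7) misses the remaining region (no effect) — area = 112.37 mm². At z = 7.25: the cylinder: section is a regular 32-gon, circumradius r=6 (area = (32/2)·6.000²·sin(360°/32) = 112.37 mm²); the cube at (-0.5, 6.5) is present — its section is the full 24×12.5 rectangle (area 300.00 mm²); the cube at (-4, 7) (footprint 10×16) is included at this height (area 160.00 mm²); Taking the first minus the rest: starting from the r=6 cylinder (112.37 mm²), the 24×12.5 cube at (-0.5, 6.5) misses the remaining region (no effect); the 10×16 cube at (-4, 7) misses the remaining region (no effect) — area = 112.37 mm². Checking containment: the cross-section at z = 7.25 is a subset of the cross-section at z = 7.

entirely on top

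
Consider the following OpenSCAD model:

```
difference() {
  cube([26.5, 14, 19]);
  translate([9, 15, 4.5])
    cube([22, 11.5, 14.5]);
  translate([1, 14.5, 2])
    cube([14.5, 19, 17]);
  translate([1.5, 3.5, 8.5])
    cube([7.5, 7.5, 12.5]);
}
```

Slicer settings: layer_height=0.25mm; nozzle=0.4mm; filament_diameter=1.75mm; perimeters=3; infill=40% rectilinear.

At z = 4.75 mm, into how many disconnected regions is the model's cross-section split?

1

At z = 4.75 mm: the cube (footprint 26.5×14) is included at this height; the cube at (9, 15) is present — its section is the full 22×11.5 rectangle; the 14.5×19 cube at (1, 14.5) contributes its full rectangle; the cube at (1.5, 3.5) is absent (z outside [8.5, 21]); After the difference (first − rest): starting from the 26.5×14 cube, the 22×11.5 cube at (9, 15) misses the remaining region (no effect); the 14.5×19 cube at (1, 14.5) misses the remaining region (no effect) — 1 connected region. The result has 1 disconnected region.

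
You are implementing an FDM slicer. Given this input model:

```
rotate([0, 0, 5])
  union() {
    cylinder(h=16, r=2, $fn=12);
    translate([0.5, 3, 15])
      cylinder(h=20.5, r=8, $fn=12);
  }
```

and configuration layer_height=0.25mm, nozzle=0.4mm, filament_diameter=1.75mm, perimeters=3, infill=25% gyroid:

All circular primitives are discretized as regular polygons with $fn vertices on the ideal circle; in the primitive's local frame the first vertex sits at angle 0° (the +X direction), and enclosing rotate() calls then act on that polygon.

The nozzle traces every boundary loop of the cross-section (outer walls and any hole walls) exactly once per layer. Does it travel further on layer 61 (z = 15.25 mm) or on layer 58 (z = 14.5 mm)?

Layer 61 (z = 15.25): the r=2 cylinder gives a regular 12-gon of circumradius 2 (constant along its height) (perimeter = 2·12·2.000·sin(180°/12) = 12.42 mm); the r=8 cylinder at (0.5, 3) contributes a regular 12-gon of circumradius 8 (perimeter = 2·12·8.000·sin(180°/12) = 49.69 mm); Merging all regions: the r=2 cylinder lies entirely inside the r=8 cylinder at (0.5, 3), so the union is just the r=8 cylinder at (0.5, 3) — boundary = 49.69 mm; (rotated 5° about Z; rotation is an isometry so areas/perimeters/island counts are preserved). So its perimeter = 49.69 mm. Layer 58 (z = 14.5): the r=2 cylinder gives a regular 12-gon of circumradius 2 (constant along its height) (perimeter = 2·12·2.000·sin(180°/12) = 12.42 mm); the cylinder at (0.5, 3) is absent (z outside [15, 35.5]); Combining (union): only the r=2 cylinder is present, so the union is just that shape — boundary = 12.42 mm; (rotated 5° about Z; rotation is an isometry so areas/perimeters/island counts are preserved). So its perimeter = 12.42 mm. Layer 61 is larger (49.69 vs 12.42 mm).

layer 61 (z = 15.25 mm)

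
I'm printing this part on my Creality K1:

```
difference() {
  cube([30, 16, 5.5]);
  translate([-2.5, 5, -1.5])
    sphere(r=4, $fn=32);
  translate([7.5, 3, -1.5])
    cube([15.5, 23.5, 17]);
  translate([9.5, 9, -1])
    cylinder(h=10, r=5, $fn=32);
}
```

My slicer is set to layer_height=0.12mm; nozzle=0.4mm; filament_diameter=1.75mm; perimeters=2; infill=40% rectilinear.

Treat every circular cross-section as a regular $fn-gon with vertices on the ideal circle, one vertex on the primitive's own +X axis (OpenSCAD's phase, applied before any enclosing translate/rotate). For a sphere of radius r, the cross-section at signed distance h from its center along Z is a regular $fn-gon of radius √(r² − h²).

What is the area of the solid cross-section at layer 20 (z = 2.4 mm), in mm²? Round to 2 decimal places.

258.87 mm²

At z = 2.4 mm: the cube (footprint 30×16) is included at this height (area 480.00 mm²); the r=4 sphere at (-2.5, 5) slices to a regular 32-gon of circumradius 0.889 (√(r²−h²) with h=3.9 from center) (area = (32/2)·0.889²·sin(360°/32) = 2.47 mm²); the 15.5×23.5 cube at (7.5, 3) contributes its full rectangle (area 364.25 mm²); the r=5 cylinder at (9.5, 9) contributes a regular 32-gon of circumradius 5 (area = (32/2)·5.000²·sin(360°/32) = 78.04 mm²); Subtracting the remaining from the first: starting from the 30×16 cube (480.00 mm²), the r=4 sphere at (-2.5, 5) misses the remaining region (no effect); the 15.5×23.5 cube at (7.5, 3) partially overlaps it — only the 201.50 mm² overlap (of its 364.25 mm²) is removed, clipping the outline; the r=5 cylinder at (9.5, 9) partially overlaps it — only the 19.63 mm² overlap (of its 78.04 mm²) is removed, clipping the outline — area = 258.87 mm². Overall, the cross-section is a single solid region. Net area = 258.87 mm².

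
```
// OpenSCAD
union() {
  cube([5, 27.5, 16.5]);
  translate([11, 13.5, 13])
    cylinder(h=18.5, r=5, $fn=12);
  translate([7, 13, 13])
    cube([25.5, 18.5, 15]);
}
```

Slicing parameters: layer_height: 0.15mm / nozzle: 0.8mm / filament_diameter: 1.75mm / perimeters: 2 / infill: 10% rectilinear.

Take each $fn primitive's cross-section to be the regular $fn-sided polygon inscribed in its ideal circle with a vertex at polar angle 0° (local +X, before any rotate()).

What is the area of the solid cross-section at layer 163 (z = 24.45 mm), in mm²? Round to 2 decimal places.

At z = 24.45 mm: the cube is not intersected at this z (z outside [0, 16.5]); the r=5 cylinder at (11, 13.5) gives a regular 12-gon of circumradius 5 (constant along its height) (area = (12/2)·5.000²·sin(360°/12) = 75.00 mm²); the 25.5×18.5 cube at (7, 13) contributes its full rectangle (area 471.75 mm²); Merging all regions: the regions partially overlap — summed areas 546.75 mm² minus the doubly-counted overlap 40.25 mm² gives 506.50 mm² — area = 506.50 mm². Overall, the cross-section is a single solid region. Net area = 506.50 mm².

506.50 mm²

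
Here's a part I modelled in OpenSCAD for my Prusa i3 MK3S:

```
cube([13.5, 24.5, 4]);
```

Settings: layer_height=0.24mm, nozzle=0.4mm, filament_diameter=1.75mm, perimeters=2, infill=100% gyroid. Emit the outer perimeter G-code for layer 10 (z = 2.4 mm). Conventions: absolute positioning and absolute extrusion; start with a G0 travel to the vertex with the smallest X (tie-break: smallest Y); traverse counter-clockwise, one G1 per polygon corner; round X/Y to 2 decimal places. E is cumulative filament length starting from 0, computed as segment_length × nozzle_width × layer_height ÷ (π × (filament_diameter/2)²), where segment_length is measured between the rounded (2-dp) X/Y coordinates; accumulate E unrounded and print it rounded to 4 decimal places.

At z = 2.4 mm: the 13.5×24.5 cube contributes its full rectangle. The outline is a single polygon with 4 vertices. Extrusion per mm of travel: 0.4 × 0.24 / (π × 0.875²) = 0.039912. Accumulating E over each segment gives final E = 3.0333.

G0 X0.00 Y0.00 Z2.40
G1 X13.50 Y0.00 E0.5388
G1 X13.50 Y24.50 E1.5167
G1 X0.00 Y24.50 E2.0555
G1 X0.00 Y0.00 E3.0333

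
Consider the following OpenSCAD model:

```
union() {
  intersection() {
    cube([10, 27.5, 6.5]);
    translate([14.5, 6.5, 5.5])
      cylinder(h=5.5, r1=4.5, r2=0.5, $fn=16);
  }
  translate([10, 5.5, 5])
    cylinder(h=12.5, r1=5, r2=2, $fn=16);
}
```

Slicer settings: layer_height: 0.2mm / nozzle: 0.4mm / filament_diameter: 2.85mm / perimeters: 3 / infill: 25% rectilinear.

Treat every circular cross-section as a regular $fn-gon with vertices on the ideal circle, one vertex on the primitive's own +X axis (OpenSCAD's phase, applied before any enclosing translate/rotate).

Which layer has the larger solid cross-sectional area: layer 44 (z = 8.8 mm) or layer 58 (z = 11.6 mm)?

Layer 44 (z = 8.8): the cube is not intersected at this z (z outside [0, 6.5]); the cone at (14.5, 6.5) contributes a regular 16-gon of circumradius 2.100 (interpolated between r1=4.5 and r2=0.5 at t=0.600) (area = (16/2)·2.100²·sin(360°/16) = 13.50 mm²); After intersecting: at least one operand is absent at this height, so nothing remains; the cone at (10, 5.5): at t=0.304 of its height the radius interpolates to r₁+(r₂−r₁)t = 4.088, giving a regular 16-gon of that circumradius (area = (16/2)·4.088²·sin(360°/16) = 51.16 mm²); Taking the union: only the cone at (10, 5.5) is present, so the union is just that shape — area = 51.16 mm². So its area = 51.16 mm². Layer 58 (z = 11.6): the cube is absent (z outside [0, 6.5]); the cone at (14.5, 6.5) is absent (z outside [5.5, 11]); After intersecting: at least one operand is absent at this height, so nothing remains; the cone at (10, 5.5) (r1=5→r2=2) has section circumradius 3.416 here — a regular 16-gon (area = (16/2)·3.416²·sin(360°/16) = 35.72 mm²); Merging all regions: only the cone at (10, 5.5) is present, so the union is just that shape — area = 35.72 mm². So its area = 35.72 mm². Layer 44 is larger (51.16 vs 35.72 mm²).

layer 44 (z = 8.8 mm)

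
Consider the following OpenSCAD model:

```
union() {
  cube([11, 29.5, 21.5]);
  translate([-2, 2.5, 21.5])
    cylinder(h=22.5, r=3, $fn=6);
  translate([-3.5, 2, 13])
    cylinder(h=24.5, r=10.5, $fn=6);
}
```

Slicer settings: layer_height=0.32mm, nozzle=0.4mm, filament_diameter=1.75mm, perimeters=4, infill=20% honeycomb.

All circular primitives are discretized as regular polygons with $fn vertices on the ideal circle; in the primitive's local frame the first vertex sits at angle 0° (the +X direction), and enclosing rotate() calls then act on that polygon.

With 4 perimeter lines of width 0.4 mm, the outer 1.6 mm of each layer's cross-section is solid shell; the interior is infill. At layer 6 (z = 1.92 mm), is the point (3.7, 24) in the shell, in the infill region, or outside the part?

infill

At z = 1.92 mm: the cube (footprint 11×29.5) is included at this height; the cylinder at (-2, 2.5) is absent (z outside [21.5, 44]); the cylinder at (-3.5, 2) does not reach this height (z outside [13, 37.5]); Combining (union): only the 11×29.5 cube is present, so the union is just that shape — 1 connected region. Overall, the cross-section is a single solid region. The nearest boundary edge runs (0.00, 29.50)→(0.00, 0.00); distance from the point to it = 3.70 mm. The point is inside the cross-section and 3.70 mm from the nearest boundary — more than the 1.6 mm shell width (4 × 0.4), so it's in the infill interior.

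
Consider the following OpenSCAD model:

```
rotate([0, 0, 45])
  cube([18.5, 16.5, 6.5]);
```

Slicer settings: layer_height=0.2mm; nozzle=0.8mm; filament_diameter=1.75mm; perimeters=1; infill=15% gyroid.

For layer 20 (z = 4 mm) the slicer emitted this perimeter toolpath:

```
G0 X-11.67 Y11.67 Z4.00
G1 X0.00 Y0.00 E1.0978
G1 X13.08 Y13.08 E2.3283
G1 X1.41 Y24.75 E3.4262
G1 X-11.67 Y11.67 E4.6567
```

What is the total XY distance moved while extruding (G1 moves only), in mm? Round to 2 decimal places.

Sum the Euclidean lengths of each G1 segment: total = 70.00 mm.

70.00 mm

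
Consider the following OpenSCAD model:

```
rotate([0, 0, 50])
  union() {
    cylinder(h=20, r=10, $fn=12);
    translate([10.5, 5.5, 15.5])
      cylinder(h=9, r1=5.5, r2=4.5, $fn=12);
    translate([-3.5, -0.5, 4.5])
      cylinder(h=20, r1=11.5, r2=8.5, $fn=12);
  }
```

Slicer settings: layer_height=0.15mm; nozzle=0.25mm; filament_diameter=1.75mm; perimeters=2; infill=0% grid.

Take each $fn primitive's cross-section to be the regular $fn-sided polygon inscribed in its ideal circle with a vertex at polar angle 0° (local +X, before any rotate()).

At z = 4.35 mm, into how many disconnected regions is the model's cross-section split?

At z = 4.35 mm: the cylinder: section is a regular 12-gon, circumradius r=10; the cone at (10.5, 5.5) does not reach this height (z outside [15.5, 24.5]); the cone at (-3.5, -0.5) is not intersected at this z (z outside [4.5, 24.5]); Combining (union): only the r=10 cylinder is present, so the union is just that shape — 1 connected region; (whole slice rotated 50° about Z — lengths, areas and connectivity unchanged). The result has 1 disconnected region.

1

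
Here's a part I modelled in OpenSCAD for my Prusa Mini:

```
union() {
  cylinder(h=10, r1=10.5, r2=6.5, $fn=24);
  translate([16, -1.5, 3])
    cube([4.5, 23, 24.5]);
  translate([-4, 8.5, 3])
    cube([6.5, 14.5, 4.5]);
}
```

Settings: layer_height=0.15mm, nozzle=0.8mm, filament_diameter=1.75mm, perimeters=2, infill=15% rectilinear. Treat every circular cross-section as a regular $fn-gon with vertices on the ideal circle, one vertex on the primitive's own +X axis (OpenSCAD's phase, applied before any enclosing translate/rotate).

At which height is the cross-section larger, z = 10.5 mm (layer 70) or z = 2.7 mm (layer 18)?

layer 18 (z = 2.7 mm)

Layer 70 (z = 10.5): the cone is absent (z outside [0, 10]); the 4.5×23 cube at (16, -1.5) contributes its full rectangle (area 103.50 mm²); the cube at (-4, 8.5) does not reach this height (z outside [3, 7.5]); Taking the union: only the 4.5×23 cube at (16, -1.5) is present, so the union is just that shape — area = 103.50 mm². So its area = 103.50 mm². Layer 18 (z = 2.7): the cone: at t=0.270 of its height the radius interpolates to r₁+(r₂−r₁)t = 9.420, giving a regular 24-gon of that circumradius (area = (24/2)·9.420²·sin(360°/24) = 275.60 mm²); the cube at (16, -1.5) does not reach this height (z outside [3, 27.5]); the cube at (-4, 8.5) does not reach this height (z outside [3, 7.5]); Merging all regions: only the cone is present, so the union is just that shape — area = 275.60 mm². So its area = 275.60 mm². Layer 18 is larger (275.60 vs 103.50 mm²).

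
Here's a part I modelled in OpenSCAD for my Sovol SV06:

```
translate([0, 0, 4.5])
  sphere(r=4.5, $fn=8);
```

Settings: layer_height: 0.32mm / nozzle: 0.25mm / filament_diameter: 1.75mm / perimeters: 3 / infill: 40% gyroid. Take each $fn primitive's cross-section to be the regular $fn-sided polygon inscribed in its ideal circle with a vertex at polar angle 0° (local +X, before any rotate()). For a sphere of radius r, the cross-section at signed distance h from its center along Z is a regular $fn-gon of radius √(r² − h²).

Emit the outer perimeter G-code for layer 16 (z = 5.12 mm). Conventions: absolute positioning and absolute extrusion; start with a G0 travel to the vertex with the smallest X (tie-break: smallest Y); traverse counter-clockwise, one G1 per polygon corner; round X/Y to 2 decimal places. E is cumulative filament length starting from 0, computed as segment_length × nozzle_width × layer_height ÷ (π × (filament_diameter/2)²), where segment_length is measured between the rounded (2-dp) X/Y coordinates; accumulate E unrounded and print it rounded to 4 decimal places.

At z = 5.12 mm: the sphere: section is a regular 8-gon, circumradius = √(r²−h²) = √(4.5²−0.62²) = 4.457. The outline is a single polygon with 8 vertices. Extrusion per mm of travel: 0.25 × 0.32 / (π × 0.875²) = 0.033260. Accumulating E over each segment gives final E = 0.9077.

G0 X-4.46 Y0.00 Z5.12
G1 X-3.15 Y-3.15 E0.1135
G1 X0.00 Y-4.46 E0.2269
G1 X3.15 Y-3.15 E0.3404
G1 X4.46 Y0.00 E0.4539
G1 X3.15 Y3.15 E0.5673
G1 X0.00 Y4.46 E0.6808
G1 X-3.15 Y3.15 E0.7943
G1 X-4.46 Y0.00 E0.9077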